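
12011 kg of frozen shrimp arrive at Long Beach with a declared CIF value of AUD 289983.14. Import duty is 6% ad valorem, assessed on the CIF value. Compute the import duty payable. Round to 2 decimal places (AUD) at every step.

Import duty: AUD 17398.99

Import duty = 289983.14 × 6% = 17398.99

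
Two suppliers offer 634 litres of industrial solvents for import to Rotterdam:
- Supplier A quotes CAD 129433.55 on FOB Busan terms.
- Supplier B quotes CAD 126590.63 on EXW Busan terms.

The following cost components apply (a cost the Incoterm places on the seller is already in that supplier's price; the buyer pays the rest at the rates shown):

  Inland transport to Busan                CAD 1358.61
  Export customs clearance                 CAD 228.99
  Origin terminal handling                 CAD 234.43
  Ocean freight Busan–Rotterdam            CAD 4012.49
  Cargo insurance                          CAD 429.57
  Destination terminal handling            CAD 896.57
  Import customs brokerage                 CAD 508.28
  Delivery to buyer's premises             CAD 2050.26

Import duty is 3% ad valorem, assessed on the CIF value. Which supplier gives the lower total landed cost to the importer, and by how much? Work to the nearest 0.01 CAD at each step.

Supplier B is cheaper by CAD 1051.52

Supplier A (FOB):
CIF value = FOB price + freight + insurance = 129433.55 + 4012.49 + 429.57 = 133875.61
Import duty = 133875.61 × 3% = 4016.27
Buyer bears (A): 4012.49 + 429.57 + 896.57 + 508.28 + 2050.26 = 7897.17
Landed cost (A) = invoice 129433.55 + 7897.17 + duty 4016.27 = 141346.99
Supplier B (EXW):
CIF value = EXW price + inland to port + export clearance + origin terminal + freight + insurance = 126590.63 + 1358.61 + 228.99 + 234.43 + 4012.49 + 429.57 = 132854.72
Import duty = 132854.72 × 3% = 3985.64
Buyer bears (B): 1358.61 + 228.99 + 234.43 + 4012.49 + 429.57 + 896.57 + 508.28 + 2050.26 = 9719.20
Landed cost (B) = invoice 126590.63 + 9719.20 + duty 3985.64 = 140295.47
Difference = |141346.99 − 140295.47| = 1051.52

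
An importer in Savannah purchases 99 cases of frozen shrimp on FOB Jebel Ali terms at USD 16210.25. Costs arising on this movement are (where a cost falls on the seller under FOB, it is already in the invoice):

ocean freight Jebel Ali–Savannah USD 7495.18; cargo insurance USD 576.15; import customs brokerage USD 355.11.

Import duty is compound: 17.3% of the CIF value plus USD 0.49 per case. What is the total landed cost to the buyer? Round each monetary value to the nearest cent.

FOB: the seller bears costs until goods are on board at the origin port; the buyer bears freight, insurance and all costs thereafter.
CIF value = FOB price + freight + insurance = 16210.25 + 7495.18 + 576.15 = 24281.58
Ad valorem component: 24281.58 × 17.3% = 4200.71
Specific component: 99 × 0.49 = 48.51
Import duty = 4200.71 + 48.51 = 4249.22
Buyer bears: freight 7495.18 + insurance 576.15 + brokerage 355.11 + duty 4249.22 = 12675.66
Landed cost = invoice 16210.25 + 12675.66 = 28885.91

Total landed cost: USD 28885.91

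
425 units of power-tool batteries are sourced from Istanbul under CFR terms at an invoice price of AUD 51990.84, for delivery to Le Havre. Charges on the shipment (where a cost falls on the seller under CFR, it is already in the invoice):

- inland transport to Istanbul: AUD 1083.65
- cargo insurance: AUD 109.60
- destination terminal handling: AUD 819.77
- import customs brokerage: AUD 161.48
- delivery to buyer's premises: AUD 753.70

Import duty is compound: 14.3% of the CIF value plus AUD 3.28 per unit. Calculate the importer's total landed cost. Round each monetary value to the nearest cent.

CFR: the seller pays costs through ocean freight to the destination port, but not insurance.
Already in the invoice (seller's account under CFR): inland to port — exclude.
CIF value = CFR price + insurance = 51990.84 + 109.60 = 52100.44
Ad valorem component: 52100.44 × 14.3% = 7450.36
Specific component: 425 × 3.28 = 1394.00
Import duty = 7450.36 + 1394.00 = 8844.36
Buyer bears: insurance 109.60 + destination terminal 819.77 + brokerage 161.48 + delivery 753.70 + duty 8844.36 = 10688.91
Landed cost = invoice 51990.84 + 10688.91 = 62679.75

Total landed cost: AUD 62679.75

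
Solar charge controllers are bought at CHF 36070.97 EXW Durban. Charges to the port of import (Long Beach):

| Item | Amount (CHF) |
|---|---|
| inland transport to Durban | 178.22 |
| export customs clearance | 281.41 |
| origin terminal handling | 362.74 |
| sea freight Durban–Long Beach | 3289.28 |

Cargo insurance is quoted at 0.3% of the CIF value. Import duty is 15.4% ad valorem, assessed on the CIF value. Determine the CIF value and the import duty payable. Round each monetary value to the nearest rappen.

Let C be the CIF value. C = EXW price + pre-shipment costs + freight + 0.3% × C
C − 0.3% × C = 36070.97 + 178.22 + 281.41 + 362.74 + 3289.28
0.997 × C = 40182.62
C = 40182.62 / 0.997 = 40303.53
Insurance premium = 0.3% × 40303.53 = 120.91
Import duty = 40303.53 × 15.4% = 6206.74

CIF value: CHF 40303.53; import duty: CHF 6206.74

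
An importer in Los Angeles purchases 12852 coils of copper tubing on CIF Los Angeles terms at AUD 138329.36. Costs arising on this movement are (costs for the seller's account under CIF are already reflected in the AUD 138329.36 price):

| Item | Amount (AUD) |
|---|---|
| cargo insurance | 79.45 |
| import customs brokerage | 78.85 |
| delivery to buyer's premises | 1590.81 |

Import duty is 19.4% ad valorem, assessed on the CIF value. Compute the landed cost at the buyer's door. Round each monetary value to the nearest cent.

Total landed cost: AUD 166834.92

CIF: the seller pays costs through ocean freight and marine insurance to the destination port.
Already in the invoice (seller's account under CIF): insurance — exclude.
The CIF price already equals the CIF value: 138329.36
Import duty = 138329.36 × 19.4% = 26835.90
Buyer bears: brokerage 78.85 + delivery 1590.81 + duty 26835.90 = 28505.56
Landed cost = invoice 138329.36 + 28505.56 = 166834.92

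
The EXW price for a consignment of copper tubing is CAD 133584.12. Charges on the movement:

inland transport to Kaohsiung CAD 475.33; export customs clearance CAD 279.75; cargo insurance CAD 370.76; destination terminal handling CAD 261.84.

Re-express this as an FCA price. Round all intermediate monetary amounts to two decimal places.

Not relevant to the conversion: insurance, destination terminal — on the buyer under both terms; not part of either seller's price.
From EXW to FCA, the seller additionally bears: inland to port, export clearance.
FCA price = 133584.12 + 475.33 + 279.75 = 134339.20

FCA price: CAD 134339.20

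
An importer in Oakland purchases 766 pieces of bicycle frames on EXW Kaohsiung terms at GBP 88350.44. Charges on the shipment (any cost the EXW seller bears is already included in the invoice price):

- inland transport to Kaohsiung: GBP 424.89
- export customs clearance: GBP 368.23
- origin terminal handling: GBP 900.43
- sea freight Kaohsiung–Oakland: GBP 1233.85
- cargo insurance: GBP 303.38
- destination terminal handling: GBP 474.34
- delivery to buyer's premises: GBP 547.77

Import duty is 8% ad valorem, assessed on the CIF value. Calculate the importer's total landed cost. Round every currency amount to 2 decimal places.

Total landed cost: GBP 99929.83

EXW: the seller makes goods available at their premises; the buyer bears all onward costs.
CIF value = EXW price + inland to port + export clearance + origin terminal + freight + insurance = 88350.44 + 424.89 + 368.23 + 900.43 + 1233.85 + 303.38 = 91581.22
Import duty = 91581.22 × 8% = 7326.50
Buyer bears: inland to port 424.89 + export clearance 368.23 + origin terminal 900.43 + freight 1233.85 + insurance 303.38 + destination terminal 474.34 + delivery 547.77 + duty 7326.50 = 11579.39
Landed cost = invoice 88350.44 + 11579.39 = 99929.83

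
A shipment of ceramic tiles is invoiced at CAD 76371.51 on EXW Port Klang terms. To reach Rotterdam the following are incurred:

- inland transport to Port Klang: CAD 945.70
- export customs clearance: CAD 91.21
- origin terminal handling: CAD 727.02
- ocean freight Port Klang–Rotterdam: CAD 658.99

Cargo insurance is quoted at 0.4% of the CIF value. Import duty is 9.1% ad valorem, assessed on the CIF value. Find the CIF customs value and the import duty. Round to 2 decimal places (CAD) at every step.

Let C be the CIF value. C = EXW price + pre-shipment costs + freight + 0.4% × C
C − 0.4% × C = 76371.51 + 945.70 + 91.21 + 727.02 + 658.99
0.996 × C = 78794.43
C = 78794.43 / 0.996 = 79110.87
Insurance premium = 0.4% × 79110.87 = 316.44
Import duty = 79110.87 × 9.1% = 7199.09

CIF value: CAD 79110.87; import duty: CAD 7199.09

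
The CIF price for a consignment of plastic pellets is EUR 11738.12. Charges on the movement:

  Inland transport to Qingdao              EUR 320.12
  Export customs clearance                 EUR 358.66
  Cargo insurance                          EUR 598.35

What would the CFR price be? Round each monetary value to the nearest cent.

CFR price: EUR 11139.77

Not relevant to the conversion: export clearance, inland to port — on the seller under both CIF and CFR; already in the CIF price and stays in the CFR price.
From CIF to CFR, the seller no longer bears: insurance.
CFR price = 11738.12 − 598.35 = 11139.77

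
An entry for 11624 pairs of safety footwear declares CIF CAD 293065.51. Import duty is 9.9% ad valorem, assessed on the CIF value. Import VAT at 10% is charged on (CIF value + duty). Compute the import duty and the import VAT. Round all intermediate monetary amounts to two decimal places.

Import duty = 293065.51 × 9.9% = 29013.49
VAT base = CIF + duty = 293065.51 + 29013.49 = 322079.00
Import VAT = 322079.00 × 10% = 32207.90

Import duty: CAD 29013.49; import VAT: CAD 32207.90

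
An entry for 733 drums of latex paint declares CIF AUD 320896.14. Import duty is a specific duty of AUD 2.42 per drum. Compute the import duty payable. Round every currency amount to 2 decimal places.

Import duty = 733 × 2.42 = 1773.86

Import duty: AUD 1773.86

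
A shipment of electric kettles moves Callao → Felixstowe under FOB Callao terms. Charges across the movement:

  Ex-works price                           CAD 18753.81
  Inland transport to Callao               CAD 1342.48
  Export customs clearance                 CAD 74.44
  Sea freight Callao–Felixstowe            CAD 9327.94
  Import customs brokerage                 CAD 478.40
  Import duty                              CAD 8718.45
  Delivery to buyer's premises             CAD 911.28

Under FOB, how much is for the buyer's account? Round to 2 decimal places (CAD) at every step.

Buyer's account: CAD 19436.07

FOB: the seller bears costs until goods are on board at the origin port; the buyer bears freight, insurance and all costs thereafter.
Seller's account: goods 18753.81 + inland to port 1342.48 + export clearance 74.44 = 20170.73
Buyer's account: freight 9327.94 + brokerage 478.40 + duty 8718.45 + delivery 911.28 = 19436.07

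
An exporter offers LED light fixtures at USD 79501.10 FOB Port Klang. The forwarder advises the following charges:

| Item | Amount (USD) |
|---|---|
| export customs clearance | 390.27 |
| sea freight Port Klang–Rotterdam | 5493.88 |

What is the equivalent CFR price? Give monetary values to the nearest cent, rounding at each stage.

Not relevant to the conversion: export clearance — on the seller under both FOB and CFR; already in the FOB price and stays in the CFR price.
From FOB to CFR, the seller additionally bears: freight.
CFR price = 79501.10 + 5493.88 = 84994.98

CFR price: USD 84994.98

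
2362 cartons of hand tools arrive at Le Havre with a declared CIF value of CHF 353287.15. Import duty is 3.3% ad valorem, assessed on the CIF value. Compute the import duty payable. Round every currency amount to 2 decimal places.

Import duty: CHF 11658.48

Import duty = 353287.15 × 3.3% = 11658.48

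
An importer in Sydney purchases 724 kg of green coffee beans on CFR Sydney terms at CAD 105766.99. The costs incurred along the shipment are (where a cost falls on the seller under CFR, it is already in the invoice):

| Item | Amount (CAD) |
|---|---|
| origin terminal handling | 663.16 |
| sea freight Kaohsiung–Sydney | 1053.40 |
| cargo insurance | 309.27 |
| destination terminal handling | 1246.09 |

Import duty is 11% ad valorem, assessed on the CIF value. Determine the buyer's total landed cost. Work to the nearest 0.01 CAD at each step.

Total landed cost: CAD 118990.74

CFR: the seller pays costs through ocean freight to the destination port, but not insurance.
Already in the invoice (seller's account under CFR): origin terminal, freight — exclude.
CIF value = CFR price + insurance = 105766.99 + 309.27 = 106076.26
Import duty = 106076.26 × 11% = 11668.39
Buyer bears: insurance 309.27 + destination terminal 1246.09 + duty 11668.39 = 13223.75
Landed cost = invoice 105766.99 + 13223.75 = 118990.74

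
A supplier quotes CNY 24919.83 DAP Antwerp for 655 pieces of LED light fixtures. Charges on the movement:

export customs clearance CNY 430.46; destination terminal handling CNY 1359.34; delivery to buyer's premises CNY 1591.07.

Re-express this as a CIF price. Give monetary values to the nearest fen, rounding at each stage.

CIF price: CNY 21969.42

Not relevant to the conversion: export clearance — on the seller under both DAP and CIF; already in the DAP price and stays in the CIF price.
From DAP to CIF, the seller no longer bears: destination terminal, delivery.
CIF price = 24919.83 − 1359.34 − 1591.07 = 21969.42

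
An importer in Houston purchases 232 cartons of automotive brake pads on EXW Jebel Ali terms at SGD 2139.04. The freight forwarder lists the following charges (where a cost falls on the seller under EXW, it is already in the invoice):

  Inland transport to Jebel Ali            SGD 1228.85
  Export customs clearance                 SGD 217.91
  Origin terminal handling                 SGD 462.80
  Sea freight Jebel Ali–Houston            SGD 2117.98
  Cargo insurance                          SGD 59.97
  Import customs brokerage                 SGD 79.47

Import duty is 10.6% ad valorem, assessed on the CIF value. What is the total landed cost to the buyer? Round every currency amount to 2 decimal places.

EXW: the seller makes goods available at their premises; the buyer bears all onward costs.
CIF value = EXW price + inland to port + export clearance + origin terminal + freight + insurance = 2139.04 + 1228.85 + 217.91 + 462.80 + 2117.98 + 59.97 = 6226.55
Import duty = 6226.55 × 10.6% = 660.01
Buyer bears: inland to port 1228.85 + export clearance 217.91 + origin terminal 462.80 + freight 2117.98 + insurance 59.97 + brokerage 79.47 + duty 660.01 = 4826.99
Landed cost = invoice 2139.04 + 4826.99 = 6966.03

Total landed cost: SGD 6966.03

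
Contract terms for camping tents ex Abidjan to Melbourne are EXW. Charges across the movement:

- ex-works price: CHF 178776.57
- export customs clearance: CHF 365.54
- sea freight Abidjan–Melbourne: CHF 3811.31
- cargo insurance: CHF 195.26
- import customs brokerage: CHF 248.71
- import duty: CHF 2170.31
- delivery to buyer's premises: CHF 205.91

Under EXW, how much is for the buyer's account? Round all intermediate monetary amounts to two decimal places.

EXW: the seller makes goods available at their premises; the buyer bears all onward costs.
Seller's account: goods 178776.57 = 178776.57
Buyer's account: export clearance 365.54 + freight 3811.31 + insurance 195.26 + brokerage 248.71 + duty 2170.31 + delivery 205.91 = 6997.04

Buyer's account: CHF 6997.04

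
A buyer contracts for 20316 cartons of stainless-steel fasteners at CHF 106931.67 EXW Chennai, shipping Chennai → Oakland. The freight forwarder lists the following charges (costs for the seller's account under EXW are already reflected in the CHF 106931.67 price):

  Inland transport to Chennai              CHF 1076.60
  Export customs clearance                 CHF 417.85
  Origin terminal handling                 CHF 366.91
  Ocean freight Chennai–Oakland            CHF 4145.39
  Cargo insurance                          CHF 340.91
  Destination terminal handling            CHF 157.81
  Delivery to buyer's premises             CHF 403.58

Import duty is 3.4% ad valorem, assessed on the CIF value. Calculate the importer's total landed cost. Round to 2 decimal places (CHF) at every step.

EXW: the seller makes goods available at their premises; the buyer bears all onward costs.
CIF value = EXW price + inland to port + export clearance + origin terminal + freight + insurance = 106931.67 + 1076.60 + 417.85 + 366.91 + 4145.39 + 340.91 = 113279.33
Import duty = 113279.33 × 3.4% = 3851.50
Buyer bears: inland to port 1076.60 + export clearance 417.85 + origin terminal 366.91 + freight 4145.39 + insurance 340.91 + destination terminal 157.81 + delivery 403.58 + duty 3851.50 = 10760.55
Landed cost = invoice 106931.67 + 10760.55 = 117692.22

Total landed cost: CHF 117692.22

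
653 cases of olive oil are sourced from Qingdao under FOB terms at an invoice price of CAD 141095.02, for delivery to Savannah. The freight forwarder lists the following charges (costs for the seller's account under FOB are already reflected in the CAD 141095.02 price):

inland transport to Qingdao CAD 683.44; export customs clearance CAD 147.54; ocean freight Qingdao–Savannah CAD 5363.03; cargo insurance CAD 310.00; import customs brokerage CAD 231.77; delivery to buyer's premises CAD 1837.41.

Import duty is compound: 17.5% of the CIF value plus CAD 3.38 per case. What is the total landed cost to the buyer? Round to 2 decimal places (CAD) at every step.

FOB: the seller bears costs until goods are on board at the origin port; the buyer bears freight, insurance and all costs thereafter.
Already in the invoice (seller's account under FOB): inland to port, export clearance — exclude.
CIF value = FOB price + freight + insurance = 141095.02 + 5363.03 + 310.00 = 146768.05
Ad valorem component: 146768.05 × 17.5% = 25684.41
Specific component: 653 × 3.38 = 2207.14
Import duty = 25684.41 + 2207.14 = 27891.55
Buyer bears: freight 5363.03 + insurance 310.00 + brokerage 231.77 + delivery 1837.41 + duty 27891.55 = 35633.76
Landed cost = invoice 141095.02 + 35633.76 = 176728.78

Total landed cost: CAD 176728.78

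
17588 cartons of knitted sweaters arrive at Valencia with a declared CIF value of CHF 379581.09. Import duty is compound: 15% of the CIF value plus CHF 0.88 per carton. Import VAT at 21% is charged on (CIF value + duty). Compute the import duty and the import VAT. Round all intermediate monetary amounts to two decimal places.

Ad valorem component: 379581.09 × 15% = 56937.16
Specific component: 17588 × 0.88 = 15477.44
Import duty = 56937.16 + 15477.44 = 72414.60
VAT base = CIF + duty = 379581.09 + 72414.60 = 451995.69
Import VAT = 451995.69 × 21% = 94919.09

Import duty: CHF 72414.60; import VAT: CHF 94919.09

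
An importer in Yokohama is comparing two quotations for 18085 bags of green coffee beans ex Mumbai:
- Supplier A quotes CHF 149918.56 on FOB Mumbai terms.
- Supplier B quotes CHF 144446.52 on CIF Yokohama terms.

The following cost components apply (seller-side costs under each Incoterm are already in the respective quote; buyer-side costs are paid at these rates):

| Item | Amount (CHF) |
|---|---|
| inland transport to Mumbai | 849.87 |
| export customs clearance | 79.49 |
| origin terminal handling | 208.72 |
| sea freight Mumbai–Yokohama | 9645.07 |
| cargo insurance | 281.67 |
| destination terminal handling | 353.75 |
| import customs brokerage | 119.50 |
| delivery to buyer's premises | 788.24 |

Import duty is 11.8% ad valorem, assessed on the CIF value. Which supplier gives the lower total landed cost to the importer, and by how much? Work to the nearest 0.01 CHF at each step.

Supplier A (FOB):
CIF value = FOB price + freight + insurance = 149918.56 + 9645.07 + 281.67 = 159845.30
Import duty = 159845.30 × 11.8% = 18861.75
Buyer bears (A): 9645.07 + 281.67 + 353.75 + 119.50 + 788.24 = 11188.23
Landed cost (A) = invoice 149918.56 + 11188.23 + duty 18861.75 = 179968.54
Supplier B (CIF):
The CIF price already equals the CIF value: 144446.52
Import duty = 144446.52 × 11.8% = 17044.69
Buyer bears (B): 353.75 + 119.50 + 788.24 = 1261.49
Landed cost (B) = invoice 144446.52 + 1261.49 + duty 17044.69 = 162752.70
Difference = |179968.54 − 162752.70| = 17215.84

Supplier B is cheaper by CHF 17215.84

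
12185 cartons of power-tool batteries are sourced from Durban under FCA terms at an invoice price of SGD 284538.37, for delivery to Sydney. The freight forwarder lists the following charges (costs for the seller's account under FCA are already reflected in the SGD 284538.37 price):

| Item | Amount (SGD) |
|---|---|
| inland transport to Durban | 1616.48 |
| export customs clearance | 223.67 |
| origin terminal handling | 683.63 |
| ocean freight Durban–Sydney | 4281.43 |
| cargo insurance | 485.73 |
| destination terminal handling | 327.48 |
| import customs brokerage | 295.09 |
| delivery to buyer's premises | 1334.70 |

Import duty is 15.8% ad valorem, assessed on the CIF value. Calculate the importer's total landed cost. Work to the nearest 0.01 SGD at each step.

FCA: the seller delivers export-cleared goods to the carrier; the buyer bears costs from that point.
Already in the invoice (seller's account under FCA): inland to port, export clearance — exclude.
CIF value = FCA price + origin terminal + freight + insurance = 284538.37 + 683.63 + 4281.43 + 485.73 = 289989.16
Import duty = 289989.16 × 15.8% = 45818.29
Buyer bears: origin terminal 683.63 + freight 4281.43 + insurance 485.73 + destination terminal 327.48 + brokerage 295.09 + delivery 1334.70 + duty 45818.29 = 53226.35
Landed cost = invoice 284538.37 + 53226.35 = 337764.72

Total landed cost: SGD 337764.72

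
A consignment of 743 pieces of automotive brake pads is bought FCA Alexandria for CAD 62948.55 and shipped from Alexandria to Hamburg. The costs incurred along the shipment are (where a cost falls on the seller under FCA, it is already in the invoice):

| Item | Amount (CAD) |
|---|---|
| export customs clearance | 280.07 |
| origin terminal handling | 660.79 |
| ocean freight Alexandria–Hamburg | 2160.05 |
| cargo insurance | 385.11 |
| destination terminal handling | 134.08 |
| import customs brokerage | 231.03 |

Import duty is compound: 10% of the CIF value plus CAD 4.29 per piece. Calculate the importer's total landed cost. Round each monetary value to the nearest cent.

FCA: the seller delivers export-cleared goods to the carrier; the buyer bears costs from that point.
Already in the invoice (seller's account under FCA): export clearance — exclude.
CIF value = FCA price + origin terminal + freight + insurance = 62948.55 + 660.79 + 2160.05 + 385.11 = 66154.50
Ad valorem component: 66154.50 × 10% = 6615.45
Specific component: 743 × 4.29 = 3187.47
Import duty = 6615.45 + 3187.47 = 9802.92
Buyer bears: origin terminal 660.79 + freight 2160.05 + insurance 385.11 + destination terminal 134.08 + brokerage 231.03 + duty 9802.92 = 13373.98
Landed cost = invoice 62948.55 + 13373.98 = 76322.53

Total landed cost: CAD 76322.53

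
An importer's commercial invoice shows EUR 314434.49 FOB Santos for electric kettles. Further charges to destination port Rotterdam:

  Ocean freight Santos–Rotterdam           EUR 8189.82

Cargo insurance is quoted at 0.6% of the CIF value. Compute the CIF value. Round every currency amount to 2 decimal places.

Let C be the CIF value. C = FOB price + freight + 0.6% × C
C − 0.6% × C = 314434.49 + 8189.82
0.994 × C = 322624.31
C = 322624.31 / 0.994 = 324571.74
Insurance premium = 0.6% × 324571.74 = 1947.43

CIF value: EUR 324571.74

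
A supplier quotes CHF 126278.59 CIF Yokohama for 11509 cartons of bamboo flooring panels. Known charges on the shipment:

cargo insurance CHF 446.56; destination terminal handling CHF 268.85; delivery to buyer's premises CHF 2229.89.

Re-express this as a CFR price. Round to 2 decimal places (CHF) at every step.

CFR price: CHF 125832.03

Not relevant to the conversion: destination terminal, delivery — on the buyer under both terms; not part of either seller's price.
From CIF to CFR, the seller no longer bears: insurance.
CFR price = 126278.59 − 446.56 = 125832.03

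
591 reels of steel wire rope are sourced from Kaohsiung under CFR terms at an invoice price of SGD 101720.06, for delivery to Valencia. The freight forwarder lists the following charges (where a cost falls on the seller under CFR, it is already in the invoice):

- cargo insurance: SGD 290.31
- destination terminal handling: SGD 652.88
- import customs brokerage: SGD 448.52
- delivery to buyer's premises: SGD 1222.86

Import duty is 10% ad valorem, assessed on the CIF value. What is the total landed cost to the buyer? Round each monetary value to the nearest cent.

CFR: the seller pays costs through ocean freight to the destination port, but not insurance.
CIF value = CFR price + insurance = 101720.06 + 290.31 = 102010.37
Import duty = 102010.37 × 10% = 10201.04
Buyer bears: insurance 290.31 + destination terminal 652.88 + brokerage 448.52 + delivery 1222.86 + duty 10201.04 = 12815.61
Landed cost = invoice 101720.06 + 12815.61 = 114535.67

Total landed cost: SGD 114535.67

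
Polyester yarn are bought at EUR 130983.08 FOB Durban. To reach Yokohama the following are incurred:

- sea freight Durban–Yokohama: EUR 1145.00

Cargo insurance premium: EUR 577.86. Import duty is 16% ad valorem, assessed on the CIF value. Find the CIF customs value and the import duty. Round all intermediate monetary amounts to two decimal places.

CIF value: EUR 132705.94; import duty: EUR 21232.95

CIF = FOB price + freight + insurance
CIF = 130983.08 + 1145.00 + 577.86 = 132705.94
Import duty = 132705.94 × 16% = 21232.95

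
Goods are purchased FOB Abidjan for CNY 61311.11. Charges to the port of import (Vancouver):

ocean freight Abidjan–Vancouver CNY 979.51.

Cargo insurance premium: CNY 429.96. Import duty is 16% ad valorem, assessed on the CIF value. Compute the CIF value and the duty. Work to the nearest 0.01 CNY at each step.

CIF value: CNY 62720.58; import duty: CNY 10035.29

CIF = FOB price + freight + insurance
CIF = 61311.11 + 979.51 + 429.96 = 62720.58
Import duty = 62720.58 × 16% = 10035.29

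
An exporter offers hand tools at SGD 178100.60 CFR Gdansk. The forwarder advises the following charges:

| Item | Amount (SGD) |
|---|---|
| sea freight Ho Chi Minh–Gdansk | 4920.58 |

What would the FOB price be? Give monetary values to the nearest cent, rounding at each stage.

FOB price: SGD 173180.02

From CFR to FOB, the seller no longer bears: freight.
FOB price = 178100.60 − 4920.58 = 173180.02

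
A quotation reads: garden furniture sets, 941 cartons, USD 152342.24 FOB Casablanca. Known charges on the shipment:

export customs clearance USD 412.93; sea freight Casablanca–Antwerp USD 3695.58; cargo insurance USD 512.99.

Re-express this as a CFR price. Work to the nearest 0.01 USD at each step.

CFR price: USD 156037.82

Not relevant to the conversion: export clearance — on the seller under both FOB and CFR; already in the FOB price and stays in the CFR price. insurance — on the buyer under both terms; not part of either seller's price.
From FOB to CFR, the seller additionally bears: freight.
CFR price = 152342.24 + 3695.58 = 156037.82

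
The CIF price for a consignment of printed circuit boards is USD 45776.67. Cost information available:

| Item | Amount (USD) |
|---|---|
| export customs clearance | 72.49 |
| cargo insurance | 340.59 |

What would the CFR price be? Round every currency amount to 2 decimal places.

Not relevant to the conversion: export clearance — on the seller under both CIF and CFR; already in the CIF price and stays in the CFR price.
From CIF to CFR, the seller no longer bears: insurance.
CFR price = 45776.67 − 340.59 = 45436.08

CFR price: USD 45436.08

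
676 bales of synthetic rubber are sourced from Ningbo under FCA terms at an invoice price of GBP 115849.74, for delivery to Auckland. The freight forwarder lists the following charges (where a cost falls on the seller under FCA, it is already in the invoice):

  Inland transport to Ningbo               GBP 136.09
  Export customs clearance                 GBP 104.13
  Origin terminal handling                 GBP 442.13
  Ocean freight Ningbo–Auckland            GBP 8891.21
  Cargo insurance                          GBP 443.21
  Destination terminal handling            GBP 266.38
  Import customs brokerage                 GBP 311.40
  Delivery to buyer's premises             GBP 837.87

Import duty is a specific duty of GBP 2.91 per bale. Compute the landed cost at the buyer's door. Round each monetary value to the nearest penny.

Total landed cost: GBP 129009.10

FCA: the seller delivers export-cleared goods to the carrier; the buyer bears costs from that point.
Already in the invoice (seller's account under FCA): inland to port, export clearance — exclude.
CIF value = FCA price + origin terminal + freight + insurance = 115849.74 + 442.13 + 8891.21 + 443.21 = 125626.29
Import duty = 676 × 2.91 = 1967.16
Buyer bears: origin terminal 442.13 + freight 8891.21 + insurance 443.21 + destination terminal 266.38 + brokerage 311.40 + delivery 837.87 + duty 1967.16 = 13159.36
Landed cost = invoice 115849.74 + 13159.36 = 129009.10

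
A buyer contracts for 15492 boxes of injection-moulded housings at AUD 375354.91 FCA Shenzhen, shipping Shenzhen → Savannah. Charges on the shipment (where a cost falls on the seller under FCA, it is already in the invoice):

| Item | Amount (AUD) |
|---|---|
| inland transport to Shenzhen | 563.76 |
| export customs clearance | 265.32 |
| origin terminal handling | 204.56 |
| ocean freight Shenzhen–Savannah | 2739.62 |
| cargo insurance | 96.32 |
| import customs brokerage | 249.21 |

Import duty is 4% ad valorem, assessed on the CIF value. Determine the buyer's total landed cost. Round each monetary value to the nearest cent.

FCA: the seller delivers export-cleared goods to the carrier; the buyer bears costs from that point.
Already in the invoice (seller's account under FCA): inland to port, export clearance — exclude.
CIF value = FCA price + origin terminal + freight + insurance = 375354.91 + 204.56 + 2739.62 + 96.32 = 378395.41
Import duty = 378395.41 × 4% = 15135.82
Buyer bears: origin terminal 204.56 + freight 2739.62 + insurance 96.32 + brokerage 249.21 + duty 15135.82 = 18425.53
Landed cost = invoice 375354.91 + 18425.53 = 393780.44

Total landed cost: AUD 393780.44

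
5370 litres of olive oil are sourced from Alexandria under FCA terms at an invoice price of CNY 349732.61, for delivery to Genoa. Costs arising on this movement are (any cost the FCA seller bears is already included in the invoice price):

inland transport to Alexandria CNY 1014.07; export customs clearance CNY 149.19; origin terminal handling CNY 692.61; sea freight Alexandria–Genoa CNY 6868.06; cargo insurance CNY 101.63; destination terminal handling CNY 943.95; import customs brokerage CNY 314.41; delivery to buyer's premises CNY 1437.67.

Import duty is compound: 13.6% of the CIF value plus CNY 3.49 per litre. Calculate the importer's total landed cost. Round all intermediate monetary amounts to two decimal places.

FCA: the seller delivers export-cleared goods to the carrier; the buyer bears costs from that point.
Already in the invoice (seller's account under FCA): inland to port, export clearance — exclude.
CIF value = FCA price + origin terminal + freight + insurance = 349732.61 + 692.61 + 6868.06 + 101.63 = 357394.91
Ad valorem component: 357394.91 × 13.6% = 48605.71
Specific component: 5370 × 3.49 = 18741.30
Import duty = 48605.71 + 18741.30 = 67347.01
Buyer bears: origin terminal 692.61 + freight 6868.06 + insurance 101.63 + destination terminal 943.95 + brokerage 314.41 + delivery 1437.67 + duty 67347.01 = 77705.34
Landed cost = invoice 349732.61 + 77705.34 = 427437.95

Total landed cost: CNY 427437.95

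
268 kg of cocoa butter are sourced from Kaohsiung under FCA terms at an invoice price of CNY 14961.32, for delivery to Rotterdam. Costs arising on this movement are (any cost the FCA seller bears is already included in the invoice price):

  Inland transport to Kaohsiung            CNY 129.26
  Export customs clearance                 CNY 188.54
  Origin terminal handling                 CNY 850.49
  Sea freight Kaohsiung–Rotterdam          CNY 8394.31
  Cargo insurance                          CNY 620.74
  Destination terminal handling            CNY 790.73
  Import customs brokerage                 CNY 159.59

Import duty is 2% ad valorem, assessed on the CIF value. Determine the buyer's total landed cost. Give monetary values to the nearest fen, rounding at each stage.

FCA: the seller delivers export-cleared goods to the carrier; the buyer bears costs from that point.
Already in the invoice (seller's account under FCA): inland to port, export clearance — exclude.
CIF value = FCA price + origin terminal + freight + insurance = 14961.32 + 850.49 + 8394.31 + 620.74 = 24826.86
Import duty = 24826.86 × 2% = 496.54
Buyer bears: origin terminal 850.49 + freight 8394.31 + insurance 620.74 + destination terminal 790.73 + brokerage 159.59 + duty 496.54 = 11312.40
Landed cost = invoice 14961.32 + 11312.40 = 26273.72

Total landed cost: CNY 26273.72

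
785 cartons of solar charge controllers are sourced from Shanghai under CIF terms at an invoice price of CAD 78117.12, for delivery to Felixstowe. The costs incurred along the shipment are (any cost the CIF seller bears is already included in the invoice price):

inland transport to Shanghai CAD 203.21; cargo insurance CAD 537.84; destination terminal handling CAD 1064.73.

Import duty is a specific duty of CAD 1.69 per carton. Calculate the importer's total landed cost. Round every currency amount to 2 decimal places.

CIF: the seller pays costs through ocean freight and marine insurance to the destination port.
Already in the invoice (seller's account under CIF): inland to port, insurance — exclude.
The CIF price already equals the CIF value: 78117.12
Import duty = 785 × 1.69 = 1326.65
Buyer bears: destination terminal 1064.73 + duty 1326.65 = 2391.38
Landed cost = invoice 78117.12 + 2391.38 = 80508.50

Total landed cost: CAD 80508.50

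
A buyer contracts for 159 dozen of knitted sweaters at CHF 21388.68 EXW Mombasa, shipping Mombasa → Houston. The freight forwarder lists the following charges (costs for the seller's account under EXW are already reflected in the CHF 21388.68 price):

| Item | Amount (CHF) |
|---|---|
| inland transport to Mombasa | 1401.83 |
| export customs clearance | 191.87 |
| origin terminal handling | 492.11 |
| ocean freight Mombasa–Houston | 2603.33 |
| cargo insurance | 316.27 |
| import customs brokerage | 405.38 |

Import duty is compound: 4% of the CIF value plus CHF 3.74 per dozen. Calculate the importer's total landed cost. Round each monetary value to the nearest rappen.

EXW: the seller makes goods available at their premises; the buyer bears all onward costs.
CIF value = EXW price + inland to port + export clearance + origin terminal + freight + insurance = 21388.68 + 1401.83 + 191.87 + 492.11 + 2603.33 + 316.27 = 26394.09
Ad valorem component: 26394.09 × 4% = 1055.76
Specific component: 159 × 3.74 = 594.66
Import duty = 1055.76 + 594.66 = 1650.42
Buyer bears: inland to port 1401.83 + export clearance 191.87 + origin terminal 492.11 + freight 2603.33 + insurance 316.27 + brokerage 405.38 + duty 1650.42 = 7061.21
Landed cost = invoice 21388.68 + 7061.21 = 28449.89

Total landed cost: CHF 28449.89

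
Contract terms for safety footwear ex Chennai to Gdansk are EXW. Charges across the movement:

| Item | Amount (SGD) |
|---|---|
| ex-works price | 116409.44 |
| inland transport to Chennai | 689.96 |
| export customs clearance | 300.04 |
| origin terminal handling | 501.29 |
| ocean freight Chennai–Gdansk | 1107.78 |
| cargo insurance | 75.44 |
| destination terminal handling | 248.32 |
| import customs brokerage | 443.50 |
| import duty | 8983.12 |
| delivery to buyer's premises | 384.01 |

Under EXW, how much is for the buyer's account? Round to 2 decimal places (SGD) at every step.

Buyer's account: SGD 12733.46

EXW: the seller makes goods available at their premises; the buyer bears all onward costs.
Seller's account: goods 116409.44 = 116409.44
Buyer's account: inland to port 689.96 + export clearance 300.04 + origin terminal 501.29 + freight 1107.78 + insurance 75.44 + destination terminal 248.32 + brokerage 443.50 + duty 8983.12 + delivery 384.01 = 12733.46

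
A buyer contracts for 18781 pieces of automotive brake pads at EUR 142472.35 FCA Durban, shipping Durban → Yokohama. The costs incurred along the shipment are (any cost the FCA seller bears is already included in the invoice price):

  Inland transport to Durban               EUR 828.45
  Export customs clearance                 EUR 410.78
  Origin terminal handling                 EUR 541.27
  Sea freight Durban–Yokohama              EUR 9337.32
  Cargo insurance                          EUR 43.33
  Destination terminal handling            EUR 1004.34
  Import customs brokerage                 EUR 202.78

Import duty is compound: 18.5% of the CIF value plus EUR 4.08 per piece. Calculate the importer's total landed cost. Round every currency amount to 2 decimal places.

FCA: the seller delivers export-cleared goods to the carrier; the buyer bears costs from that point.
Already in the invoice (seller's account under FCA): inland to port, export clearance — exclude.
CIF value = FCA price + origin terminal + freight + insurance = 142472.35 + 541.27 + 9337.32 + 43.33 = 152394.27
Ad valorem component: 152394.27 × 18.5% = 28192.94
Specific component: 18781 × 4.08 = 76626.48
Import duty = 28192.94 + 76626.48 = 104819.42
Buyer bears: origin terminal 541.27 + freight 9337.32 + insurance 43.33 + destination terminal 1004.34 + brokerage 202.78 + duty 104819.42 = 115948.46
Landed cost = invoice 142472.35 + 115948.46 = 258420.81

Total landed cost: EUR 258420.81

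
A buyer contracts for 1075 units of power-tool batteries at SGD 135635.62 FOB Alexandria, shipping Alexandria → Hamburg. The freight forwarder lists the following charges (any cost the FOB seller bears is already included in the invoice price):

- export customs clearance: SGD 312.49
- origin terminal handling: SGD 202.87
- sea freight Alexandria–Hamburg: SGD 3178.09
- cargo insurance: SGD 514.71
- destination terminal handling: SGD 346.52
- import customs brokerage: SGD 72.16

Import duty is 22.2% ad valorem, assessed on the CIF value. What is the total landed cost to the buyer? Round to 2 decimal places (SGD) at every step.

FOB: the seller bears costs until goods are on board at the origin port; the buyer bears freight, insurance and all costs thereafter.
Already in the invoice (seller's account under FOB): export clearance, origin terminal — exclude.
CIF value = FOB price + freight + insurance = 135635.62 + 3178.09 + 514.71 = 139328.42
Import duty = 139328.42 × 22.2% = 30930.91
Buyer bears: freight 3178.09 + insurance 514.71 + destination terminal 346.52 + brokerage 72.16 + duty 30930.91 = 35042.39
Landed cost = invoice 135635.62 + 35042.39 = 170678.01

Total landed cost: SGD 170678.01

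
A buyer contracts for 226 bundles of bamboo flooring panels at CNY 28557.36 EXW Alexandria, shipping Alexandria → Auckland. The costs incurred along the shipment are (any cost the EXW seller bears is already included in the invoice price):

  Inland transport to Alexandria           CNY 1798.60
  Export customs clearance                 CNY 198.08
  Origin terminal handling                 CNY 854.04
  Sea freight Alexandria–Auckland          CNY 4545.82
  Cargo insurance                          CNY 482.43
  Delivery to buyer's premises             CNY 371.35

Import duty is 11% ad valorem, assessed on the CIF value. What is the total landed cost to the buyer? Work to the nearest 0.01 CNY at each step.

Total landed cost: CNY 40815.68

EXW: the seller makes goods available at their premises; the buyer bears all onward costs.
CIF value = EXW price + inland to port + export clearance + origin terminal + freight + insurance = 28557.36 + 1798.60 + 198.08 + 854.04 + 4545.82 + 482.43 = 36436.33
Import duty = 36436.33 × 11% = 4008.00
Buyer bears: inland to port 1798.60 + export clearance 198.08 + origin terminal 854.04 + freight 4545.82 + insurance 482.43 + delivery 371.35 + duty 4008.00 = 12258.32
Landed cost = invoice 28557.36 + 12258.32 = 40815.68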